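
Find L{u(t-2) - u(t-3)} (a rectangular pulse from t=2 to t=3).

L{u(t-a)} = e^(-as)/s. L{u(t-2) - u(t-3)} = (e^(-2s) - e^(-3s))/s

Final answer: (e^(-2s) - e^(-3s))/s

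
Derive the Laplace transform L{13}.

L{13} = 13 · L{1} = 13/s

Final answer: 13/s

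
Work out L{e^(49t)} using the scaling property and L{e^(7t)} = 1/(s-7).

Using L{f(at)} = (1/a)F(s/a) with a=7 and f(t) = e^(7t): L{e^(49t)} = (1/7) · 1/((s/7)-7) = (1/7) · 7/(s-49) = 1/(s-49)

Final answer: 1/(s-49)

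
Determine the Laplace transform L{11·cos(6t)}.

L{cos(ωt)} = s/(s² + ω²), so L{cos(6t)} = s/(s² + 36). Then L{11·cos(6t)} = 11·s/(s² + 36) = 11s/(s² + 36)

Final answer: 11s/(s² + 36)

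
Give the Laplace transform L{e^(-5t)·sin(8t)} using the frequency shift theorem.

Frequency shift: L{e^(at)f(t)} = F(s-a). L{e^(-5t)·sin(8t)} = 8/((s+5)² + 64)

Final answer: 8/((s+5)² + 64)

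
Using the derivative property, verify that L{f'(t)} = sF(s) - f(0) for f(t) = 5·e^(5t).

f'(t) = 25e^(5t). Direct: L{f'(t)} = 25/(s-5). Property: s·5/(s-5) - 5 = (5s - 5(s-5))/(s-5) = 25/(s-5). ✓

Final answer: 25/(s-5)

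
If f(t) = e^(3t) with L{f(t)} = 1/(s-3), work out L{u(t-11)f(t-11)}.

Time shift theorem: L{u(t-a)f(t-a)} = e^(-as)F(s). Here a=11, F(s) = 1/(s-3), so L{u(t-11)f(t-11)} = e^(-11s)·1/(s-3)

Final answer: e^(-11s)·1/(s-3)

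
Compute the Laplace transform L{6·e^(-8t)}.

L{e^(at)} = 1/(s-a), so L{e^(-8t)} = 1/(s+8). Then L{6·e^(-8t)} = 6/(s+8)

Final answer: 6/(s+8)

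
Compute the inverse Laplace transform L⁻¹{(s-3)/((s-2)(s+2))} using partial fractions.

Using partial fractions, f(t) = (-e^(2t) + 5e^(-2t))/4

Final answer: (-e^(2t) + 5e^(-2t))/4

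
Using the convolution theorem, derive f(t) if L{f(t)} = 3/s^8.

3/s^8 = (3/s)·(1/s^7) = L{3}·L{t^6/720}. By convolution, f(t) = 3*t^6/720 = ∫₀ᵗ 3·τ^6/720 dτ = 3·t^7/5040

Final answer: 3·t^7/5040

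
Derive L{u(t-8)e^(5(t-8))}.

u(t-a)f(t-a) with f(t)=e^(5t). L{e^(5t)} = 1/(s-5). By time shift: e^(-8s)/(s-5)

Final answer: e^(-8s)/(s-5)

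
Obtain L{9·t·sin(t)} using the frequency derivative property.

L{sin(t)} = 1/(s² + 1). By L{t·f(t)} = -F'(s): -d/ds[1/(s² + 1)] = -(1)·(-2s)/(s² + 1)² = 2s/(s² + 1)². Then L{9·t·sin(t)} = 9·2s/(s² + 1)² = 18s/(s² + 1)²

Final answer: 18s/(s² + 1)²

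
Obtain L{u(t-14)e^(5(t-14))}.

u(t-a)f(t-a) with f(t)=e^(5t). L{e^(5t)} = 1/(s-5). By time shift: e^(-14s)/(s-5)

Final answer: e^(-14s)/(s-5)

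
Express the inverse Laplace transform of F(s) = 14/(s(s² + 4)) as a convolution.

14/(s(s² + 4)) = (1/s)·(14/(s² + 4)) = L{1}·L{7·sin(2t)}. So f(t) = 1*(7·sin(2t)) = ∫₀ᵗ 7·sin(2τ) dτ

Final answer: ∫₀ᵗ 7·sin(2τ) dτ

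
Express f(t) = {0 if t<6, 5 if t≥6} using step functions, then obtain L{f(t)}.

f(t) = 5·u(t-6). L{u(t-6)} = e^(-6s)/s, so L{f(t)} = 5·e^(-6s)/s

Final answer: 5·e^(-6s)/s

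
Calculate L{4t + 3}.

L{4t + 3} = 4·L{t} + 3·L{1} = 4/s² + 3/s

Final answer: 4/s² + 3/s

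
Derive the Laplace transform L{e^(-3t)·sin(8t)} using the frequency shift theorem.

Frequency shift: L{e^(at)f(t)} = F(s-a). L{e^(-3t)·sin(8t)} = 8/((s+3)² + 64)

Final answer: 8/((s+3)² + 64)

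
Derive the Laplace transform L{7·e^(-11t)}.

L{e^(at)} = 1/(s-a), so L{e^(-11t)} = 1/(s+11). Then L{7·e^(-11t)} = 7/(s+11)

Final answer: 7/(s+11)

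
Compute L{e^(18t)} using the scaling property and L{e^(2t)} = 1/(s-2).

Using L{f(at)} = (1/a)F(s/a) with a=9 and f(t) = e^(2t): L{e^(18t)} = (1/9) · 1/((s/9)-2) = (1/9) · 9/(s-18) = 1/(s-18)

Final answer: 1/(s-18)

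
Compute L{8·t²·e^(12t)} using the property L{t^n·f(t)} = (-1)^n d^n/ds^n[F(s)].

L{e^(12t)} = 1/(s-12). d/ds[1/(s-12)] = -1/(s-12)². d²/ds²[1/(s-12)] = 2/(s-12)³. So L{t²·e^(12t)} = (-1)² · 2/(s-12)³ = 2/(s-12)³. Then L{8·t²·e^(12t)} = 8·2/(s-12)³ = 16/(s-12)³

Final answer: 16/(s-12)³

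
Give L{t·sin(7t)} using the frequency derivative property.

L{sin(7t)} = 7/(s² + 49). By L{t·f(t)} = -F'(s): -d/ds[7/(s² + 49)] = -(7)·(-2s)/(s² + 49)² = 14s/(s² + 49)²

Final answer: 14s/(s² + 49)²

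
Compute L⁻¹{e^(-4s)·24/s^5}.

L⁻¹{24/s^5} = t^4. By the time shift theorem, L⁻¹{e^(-as)F(s)} = u(t-a)f(t-a) with a=4, so L⁻¹{e^(-4s)·24/s^5} = u(t-4)·(t-4)^4

Final answer: u(t-4)·(t-4)^4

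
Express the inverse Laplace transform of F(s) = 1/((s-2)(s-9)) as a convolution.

1/((s-2)(s-9)) = (1/(s-2))·(1/(s-9)) = L{e^(2t)}·L{e^(9t)}. So f(t) = e^(2t)*e^(9t) = ∫₀ᵗ e^(2τ)·e^(9(t-τ)) dτ

Final answer: ∫₀ᵗ e^(2τ)·e^(9(t-τ)) dτ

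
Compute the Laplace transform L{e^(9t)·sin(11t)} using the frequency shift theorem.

Frequency shift: L{e^(at)f(t)} = F(s-a). L{e^(9t)·sin(11t)} = 11/((s-9)² + 121)

Final answer: 11/((s-9)² + 121)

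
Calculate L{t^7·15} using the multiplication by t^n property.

L{15} = 15/s. d^1/ds^1[1/s] = -1/s². d^2/ds^2[1/s] = 2/s^3. d^3/ds^3[1/s] = -6/s^4. d^4/ds^4[1/s] = 24/s^5. d^5/ds^5[1/s] = -120/s^6. d^6/ds^6[1/s] = 720/s^7. d^7/ds^7[1/s] = -5040/s^8. So L{t^7} = (-1)^{7}·-5040/s^8 = 5040/s^8. Then L{t^7·15} = 15·5040/s^8 = 75600/s^8

Final answer: 75600/s^8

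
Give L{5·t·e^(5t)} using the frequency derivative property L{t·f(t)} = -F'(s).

L{e^(5t)} = 1/(s-5). By frequency derivative: L{t·e^(5t)} = -d/ds[1/(s-5)] = -(-1)/(s-5)² = 1/(s-5)². Then L{5·t·e^(5t)} = 5·1/(s-5)² = 5/(s-5)²

Final answer: 5/(s-5)²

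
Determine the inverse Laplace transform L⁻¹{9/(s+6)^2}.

L⁻¹{n!/(s-a)^(n+1)} = t^n·e^(at) with n=1, a=-6. So L⁻¹{1/(s+6)^2} = t·e^(-6t), and L⁻¹{9/(s+6)^2} = (9/1)·t·e^(-6t) = 9·t·e^(-6t)

Final answer: 9·t·e^(-6t)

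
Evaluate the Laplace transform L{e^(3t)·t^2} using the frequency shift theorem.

L{e^(at)·t^n} = n!/(s-a)^(n+1), so L{e^(3t)·t^2} = 2/(s-3)^3

Final answer: 2/(s-3)^3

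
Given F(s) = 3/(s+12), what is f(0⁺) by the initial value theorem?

f(0⁺) = lim_{s→∞} s·3/(s+12) = lim_{s→∞} 3s/(s+12) = 3

Final answer: 3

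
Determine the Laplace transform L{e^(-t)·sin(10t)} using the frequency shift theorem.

Frequency shift: L{e^(at)f(t)} = F(s-a). L{e^(-t)·sin(10t)} = 10/((s+1)² + 100)

Final answer: 10/((s+1)² + 100)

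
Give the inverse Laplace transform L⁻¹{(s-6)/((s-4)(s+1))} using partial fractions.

Using partial fractions, f(t) = (-2e^(4t) + 7e^(-t))/5

Final answer: (-2e^(4t) + 7e^(-t))/5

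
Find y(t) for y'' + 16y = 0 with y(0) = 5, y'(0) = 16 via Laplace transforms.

L{y''} + 16L{y} = 0. s²Y - 5s - 16 + 16Y = 0. Y(s² + 16) = 5s + 16. Y = (5s + 16)/(s² + 16). Inverting: y(t) = 5cos(4t) + 4sin(4t)

Final answer: y(t) = 5cos(4t) + 4sin(4t)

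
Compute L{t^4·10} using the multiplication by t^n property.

L{10} = 10/s. d^1/ds^1[1/s] = -1/s². d^2/ds^2[1/s] = 2/s^3. d^3/ds^3[1/s] = -6/s^4. d^4/ds^4[1/s] = 24/s^5. So L{t^4} = (-1)^{4}·24/s^5 = 24/s^5. Then L{t^4·10} = 10·24/s^5 = 240/s^5

Final answer: 240/s^5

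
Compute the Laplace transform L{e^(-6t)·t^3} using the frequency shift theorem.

L{e^(at)·t^n} = n!/(s-a)^(n+1), so L{e^(-6t)·t^3} = 6/(s+6)^4

Final answer: 6/(s+6)^4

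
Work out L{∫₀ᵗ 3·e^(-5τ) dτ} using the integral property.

L{∫₀ᵗ f(τ)dτ} = F(s)/s with F(s) = 3/(s+5), so L{∫₀ᵗ 3·e^(-5τ) dτ} = 3/(s(s+5))

Final answer: 3/(s(s+5))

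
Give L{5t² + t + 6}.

L{5t² + t + 6} = 5·2/s³ + 1/s² + 6/s = 10/s³ + 1/s² + 6/s

Final answer: 10/s³ + 1/s² + 6/s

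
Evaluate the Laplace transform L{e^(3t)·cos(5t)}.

L{e^(at)·cos(ωt)} = (s-a)/((s-a)² + ω²), so L{e^(3t)·cos(5t)} = (s-3)/((s-3)² + 25)

Final answer: (s-3)/((s-3)² + 25)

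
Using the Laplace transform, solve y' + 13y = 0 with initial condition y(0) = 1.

L{y'} + 13L{y} = 0. sY - 1 + 13Y = 0. Y(s+13) = 1. Y = 1/(s+13)

Final answer: y(t) = e^(-13t)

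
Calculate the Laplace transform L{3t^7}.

L{3t^7} = 3 · L{t^7} = 3 · 5040/s^8 = 15120/s^8

Final answer: 15120/s^8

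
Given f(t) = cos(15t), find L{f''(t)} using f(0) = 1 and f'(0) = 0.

F(s) = s/(s² + 225). L{f''(t)} = s²F(s) - sf(0) - f'(0) = s³/(s² + 225) - s = (s³ - s(s² + 225))/(s² + 225) = -225s/(s² + 225)

Final answer: -225s/(s² + 225)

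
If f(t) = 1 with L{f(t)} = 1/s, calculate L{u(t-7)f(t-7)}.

Time shift theorem: L{u(t-a)f(t-a)} = e^(-as)F(s). Here a=7, F(s) = 1/s, so L{u(t-7)f(t-7)} = e^(-7s)·1/s

Final answer: e^(-7s)·1/s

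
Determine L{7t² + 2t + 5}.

L{7t² + 2t + 5} = 7·2/s³ + 2/s² + 5/s = 14/s³ + 2/s² + 5/s

Final answer: 14/s³ + 2/s² + 5/s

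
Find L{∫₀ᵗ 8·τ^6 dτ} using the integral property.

L{∫₀ᵗ f(τ)dτ} = F(s)/s with f(t) = 8t^6. F(s) = 5760/s^7, so L{∫₀ᵗ 8·τ^6 dτ} = (5760/s^7)/s = 5760/s^8. (Check: ∫₀ᵗ 8·τ^6 dτ = 8t^7/7.)

Final answer: 5760/s^8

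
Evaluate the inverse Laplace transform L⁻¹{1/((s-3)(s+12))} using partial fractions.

Decompose: A/(s-3) + B/(s+12). A = 1/15, B = -1/15. f(t) = (e^(3t) - e^(-12t))/15

Final answer: (e^(3t) - e^(-12t))/15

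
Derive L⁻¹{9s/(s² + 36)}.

This is the form c·s/(s² + a²) with a = 6, c = 9. L⁻¹ = 9·cos(6t)

Final answer: 9·cos(6t)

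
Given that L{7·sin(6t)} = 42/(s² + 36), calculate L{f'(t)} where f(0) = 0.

L{f'(t)} = s·F(s) - f(0) = s·42/(s² + 36) - 0 = 42s/(s² + 36)

Final answer: 42s/(s² + 36)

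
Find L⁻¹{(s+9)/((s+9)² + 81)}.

Using frequency shift: L⁻¹{(s-a)/((s-a)² + b²)} = e^(at)cos(bt). Here a=-9, b=9

Final answer: e^(-9t)·cos(9t)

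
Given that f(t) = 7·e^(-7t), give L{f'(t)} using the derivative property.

f(0) = 7, F(s) = 7/(s+7). L{f'(t)} = s·F(s) - f(0) = 7s/(s+7) - 7 = (7s - 7(s+7))/(s+7) = -49/(s+7)

Final answer: -49/(s+7)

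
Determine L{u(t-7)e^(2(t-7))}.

u(t-a)f(t-a) with f(t)=e^(2t). L{e^(2t)} = 1/(s-2). By time shift: e^(-7s)/(s-2)

Final answer: e^(-7s)/(s-2)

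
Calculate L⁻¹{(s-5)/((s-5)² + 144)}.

Using frequency shift: L⁻¹{(s-a)/((s-a)² + b²)} = e^(at)cos(bt). Here a=5, b=12

Final answer: e^(5t)·cos(12t)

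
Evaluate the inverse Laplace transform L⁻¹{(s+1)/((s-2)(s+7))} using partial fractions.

Using partial fractions, f(t) = (3e^(2t) + 6e^(-7t))/9

Final answer: (3e^(2t) + 6e^(-7t))/9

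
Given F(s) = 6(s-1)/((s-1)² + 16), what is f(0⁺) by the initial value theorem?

f(0⁺) = lim_{s→∞} sF(s) = lim_{s→∞} 6s(s-1)/((s-1)² + 16) = 6

Final answer: 6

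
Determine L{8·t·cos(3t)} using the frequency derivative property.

L{cos(3t)} = s/(s² + 9). Derivative: d/ds[s/(s² + 9)] = [(s² + 9) - s·2s]/(s² + 9)² = (9 - s²)/(s² + 9)². So L{t·cos(3t)} = -F'(s) = (s² - 9)/(s² + 9)². Then L{8·t·cos(3t)} = 8·(s² - 9)/(s² + 9)²

Final answer: 8·(s² - 9)/(s² + 9)²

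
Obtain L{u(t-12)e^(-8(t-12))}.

u(t-a)f(t-a) with f(t)=e^(-8t). L{e^(-8t)} = 1/(s+8). By time shift: e^(-12s)/(s+8)

Final answer: e^(-12s)/(s+8)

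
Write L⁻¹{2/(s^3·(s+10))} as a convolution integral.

2/(s^3·(s+10)) = (2/s^3)·(1/(s+10)) = L{t^2}·L{e^(-10t)}. So f(t) = t^2*e^(-10t) = ∫₀ᵗ τ^2·e^(-10(t-τ)) dτ

Final answer: ∫₀ᵗ τ^2·e^(-10(t-τ)) dτ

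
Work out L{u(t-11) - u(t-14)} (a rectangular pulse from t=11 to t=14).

L{u(t-a)} = e^(-as)/s. L{u(t-11) - u(t-14)} = (e^(-11s) - e^(-14s))/s

Final answer: (e^(-11s) - e^(-14s))/s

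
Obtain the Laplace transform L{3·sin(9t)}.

L{sin(ωt)} = ω/(s² + ω²), so L{sin(9t)} = 9/(s² + 81). Then L{3·sin(9t)} = 3·9/(s² + 81) = 27/(s² + 81)

Final answer: 27/(s² + 81)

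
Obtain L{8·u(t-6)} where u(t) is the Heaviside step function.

L{u(t-a)} = e^(-as)/s. Here a=6, so L{u(t-6)} = e^(-6s)/s, and L{8·u(t-6)} = 8·e^(-6s)/s

Final answer: 8·e^(-6s)/s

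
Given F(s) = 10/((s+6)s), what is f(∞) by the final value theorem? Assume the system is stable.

f(∞) = lim_{s→0} sF(s) = lim_{s→0} 10/(s+6) = 5/3

Final answer: 5/3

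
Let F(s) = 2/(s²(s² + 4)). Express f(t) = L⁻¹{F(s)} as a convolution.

2/(s²(s² + 4)) = (1/s²)·(2/(s² + 4)) = L{t}·L{sin(2t)}. So f(t) = t*(sin(2t)) = ∫₀ᵗ τ·sin(2(t-τ)) dτ

Final answer: ∫₀ᵗ τ·sin(2(t-τ)) dτ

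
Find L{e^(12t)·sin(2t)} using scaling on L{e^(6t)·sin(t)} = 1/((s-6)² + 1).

Scaling with a=2: L{e^(12t)·sin(2t)} = (1/2) · 1/((s/2-6)² + 1). Simplifying: 2/((s-12)² + 4)

Final answer: 2/((s-12)² + 4)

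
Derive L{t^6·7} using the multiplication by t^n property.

L{7} = 7/s. d^1/ds^1[1/s] = -1/s². d^2/ds^2[1/s] = 2/s^3. d^3/ds^3[1/s] = -6/s^4. d^4/ds^4[1/s] = 24/s^5. d^5/ds^5[1/s] = -120/s^6. d^6/ds^6[1/s] = 720/s^7. So L{t^6} = (-1)^{6}·720/s^7 = 720/s^7. Then L{t^6·7} = 7·720/s^7 = 5040/s^7

Final answer: 5040/s^7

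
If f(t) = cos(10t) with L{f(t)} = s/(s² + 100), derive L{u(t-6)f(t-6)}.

Time shift theorem: L{u(t-a)f(t-a)} = e^(-as)F(s). Here a=6, F(s) = s/(s² + 100), so L{u(t-6)f(t-6)} = e^(-6s)·s/(s² + 100)

Final answer: e^(-6s)·s/(s² + 100)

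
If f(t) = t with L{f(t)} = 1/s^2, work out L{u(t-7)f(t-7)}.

Time shift theorem: L{u(t-a)f(t-a)} = e^(-as)F(s). Here a=7, F(s) = 1/s^2, so L{u(t-7)f(t-7)} = e^(-7s)·1/s^2

Final answer: e^(-7s)·1/s^2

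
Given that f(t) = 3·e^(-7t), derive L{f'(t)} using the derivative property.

f(0) = 3, F(s) = 3/(s+7). L{f'(t)} = s·F(s) - f(0) = 3s/(s+7) - 3 = (3s - 3(s+7))/(s+7) = -21/(s+7)

Final answer: -21/(s+7)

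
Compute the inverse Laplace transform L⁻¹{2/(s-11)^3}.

L⁻¹{n!/(s-a)^(n+1)} = t^n·e^(at), so L⁻¹{2/(s-11)^3} = t^2·e^(11t)

Final answer: t^2·e^(11t)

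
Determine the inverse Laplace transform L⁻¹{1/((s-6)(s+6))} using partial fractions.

Decompose: A/(s-6) + B/(s+6). A = 1/12, B = -1/12. f(t) = (e^(6t) - e^(-6t))/12

Final answer: (e^(6t) - e^(-6t))/12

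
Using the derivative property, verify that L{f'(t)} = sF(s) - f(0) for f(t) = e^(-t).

f'(t) = -e^(-t). Direct: L{f'(t)} = -1/(s+1). Property: s·1/(s+1) - 1 = (s - (s+1))/(s+1) = -1/(s+1). ✓

Final answer: -1/(s+1)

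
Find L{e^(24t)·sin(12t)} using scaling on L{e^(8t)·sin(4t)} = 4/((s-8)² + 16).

Scaling with a=3: L{e^(24t)·sin(12t)} = (1/3) · 4/((s/3-8)² + 16). Simplifying: 12/((s-24)² + 144)

Final answer: 12/((s-24)² + 144)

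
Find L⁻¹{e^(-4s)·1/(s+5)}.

L⁻¹{1/(s+5)} = e^(-5t). By the time shift theorem, L⁻¹{e^(-as)F(s)} = u(t-a)f(t-a) with a=4, so L⁻¹{e^(-4s)·1/(s+5)} = u(t-4)·e^(-5(t-4))

Final answer: u(t-4)·e^(-5(t-4))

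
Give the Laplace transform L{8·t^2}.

L{t^n} = n!/s^(n+1), so L{t^2} = 2/s^3. Then L{8·t^2} = 8·2/s^3 = 16/s^3

Final answer: 16/s^3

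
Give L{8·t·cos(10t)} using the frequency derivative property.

L{cos(10t)} = s/(s² + 100). Derivative: d/ds[s/(s² + 100)] = [(s² + 100) - s·2s]/(s² + 100)² = (100 - s²)/(s² + 100)². So L{t·cos(10t)} = -F'(s) = (s² - 100)/(s² + 100)². Then L{8·t·cos(10t)} = 8·(s² - 100)/(s² + 100)²

Final answer: 8·(s² - 100)/(s² + 100)²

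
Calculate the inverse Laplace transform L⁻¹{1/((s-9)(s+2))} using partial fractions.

Decompose: A/(s-9) + B/(s+2). A = 1/11, B = -1/11. f(t) = (e^(9t) - e^(-2t))/11

Final answer: (e^(9t) - e^(-2t))/11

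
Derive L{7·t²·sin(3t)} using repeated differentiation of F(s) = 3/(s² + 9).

F(s) = 3/(s² + 9). F'(s) = -6s/(s² + 9)². F''(s) = -6(9 - 3s²)/(s² + 9)³ = (18s² - 54)/(s² + 9)³. So L{t²·sin(3t)} = (-1)² F''(s) = (18s² - 54)/(s² + 9)³. Then L{7·t²·sin(3t)} = 7·(18s² - 54)/(s² + 9)³ = (126s² - 378)/(s² + 9)³

Final answer: (126s² - 378)/(s² + 9)³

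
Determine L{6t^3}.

L{t^n} = n!/s^(n+1). So L{6t^3} = 6·3!/s^4 = 36/s^4

Final answer: 36/s^4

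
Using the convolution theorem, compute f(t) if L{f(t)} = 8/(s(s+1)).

8/(s(s+1)) = (8/s)·(1/(s+1)) = L{8}·L{e^(-t)}. By convolution, f(t) = 8*e^(-t) = ∫₀ᵗ 8·e^(-τ) dτ = 8·(1 - e^(-t))/1

Final answer: 8·(1 - e^(-t))/1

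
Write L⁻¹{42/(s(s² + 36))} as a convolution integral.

42/(s(s² + 36)) = (1/s)·(42/(s² + 36)) = L{1}·L{7·sin(6t)}. So f(t) = 1*(7·sin(6t)) = ∫₀ᵗ 7·sin(6τ) dτ

Final answer: ∫₀ᵗ 7·sin(6τ) dτ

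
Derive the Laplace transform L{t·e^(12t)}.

L{t^n·e^(at)} = n!/(s-a)^(n+1), so L{t·e^(12t)} = 1/(s-12)^2

Final answer: 1/(s-12)^2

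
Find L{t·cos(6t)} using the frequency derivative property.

L{cos(6t)} = s/(s² + 36). Derivative: d/ds[s/(s² + 36)] = [(s² + 36) - s·2s]/(s² + 36)² = (36 - s²)/(s² + 36)². So L{t·cos(6t)} = -F'(s) = (s² - 36)/(s² + 36)²

Final answer: (s² - 36)/(s² + 36)²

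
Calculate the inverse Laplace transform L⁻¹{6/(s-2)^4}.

L⁻¹{n!/(s-a)^(n+1)} = t^n·e^(at) with n=3, a=2. So L⁻¹{6/(s-2)^4} = t^3·e^(2t)

Final answer: t^3·e^(2t)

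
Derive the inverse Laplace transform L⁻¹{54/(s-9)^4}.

L⁻¹{n!/(s-a)^(n+1)} = t^n·e^(at) with n=3, a=9. So L⁻¹{6/(s-9)^4} = t^3·e^(9t), and L⁻¹{54/(s-9)^4} = (54/6)·t^3·e^(9t) = 9·t^3·e^(9t)

Final answer: 9·t^3·e^(9t)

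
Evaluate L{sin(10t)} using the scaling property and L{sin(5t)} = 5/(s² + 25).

Using L{f(at)} = (1/a)F(s/a) with a=2: L{sin(10t)} = (1/2) · 5/((s/2)² + 25) = (1/2) · 5·4/(s² + 100) = 10/(s² + 100)

Final answer: 10/(s² + 100)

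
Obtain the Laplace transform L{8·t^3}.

L{t^n} = n!/s^(n+1), so L{t^3} = 6/s^4. Then L{8·t^3} = 8·6/s^4 = 48/s^4

Final answer: 48/s^4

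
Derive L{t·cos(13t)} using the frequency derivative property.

L{cos(13t)} = s/(s² + 169). Derivative: d/ds[s/(s² + 169)] = [(s² + 169) - s·2s]/(s² + 169)² = (169 - s²)/(s² + 169)². So L{t·cos(13t)} = -F'(s) = (s² - 169)/(s² + 169)²

Final answer: (s² - 169)/(s² + 169)²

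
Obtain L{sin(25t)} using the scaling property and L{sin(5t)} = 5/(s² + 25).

Using L{f(at)} = (1/a)F(s/a) with a=5: L{sin(25t)} = (1/5) · 5/((s/5)² + 25) = (1/5) · 5·25/(s² + 625) = 25/(s² + 625)

Final answer: 25/(s² + 625)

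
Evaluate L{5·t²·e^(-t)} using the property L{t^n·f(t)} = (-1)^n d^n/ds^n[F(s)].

L{e^(-t)} = 1/(s+1). d/ds[1/(s+1)] = -1/(s+1)². d²/ds²[1/(s+1)] = 2/(s+1)³. So L{t²·e^(-t)} = (-1)² · 2/(s+1)³ = 2/(s+1)³. Then L{5·t²·e^(-t)} = 5·2/(s+1)³ = 10/(s+1)³

Final answer: 10/(s+1)³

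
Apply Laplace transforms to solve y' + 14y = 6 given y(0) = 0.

sY + 14Y = 6/s. Y = 6/(s(s+14)). Partial fractions: Y = 3/7/s - 3/7/(s+14)

Final answer: y(t) = 3/7(1 - e^(-14t))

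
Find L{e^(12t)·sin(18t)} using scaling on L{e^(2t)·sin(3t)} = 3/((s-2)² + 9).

Scaling with a=6: L{e^(12t)·sin(18t)} = (1/6) · 3/((s/6-2)² + 9). Simplifying: 18/((s-12)² + 324)

Final answer: 18/((s-12)² + 324)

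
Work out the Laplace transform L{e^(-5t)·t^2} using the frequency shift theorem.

L{e^(at)·t^n} = n!/(s-a)^(n+1), so L{e^(-5t)·t^2} = 2/(s+5)^3

Final answer: 2/(s+5)^3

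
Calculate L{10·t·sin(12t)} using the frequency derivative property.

L{sin(12t)} = 12/(s² + 144). By L{t·f(t)} = -F'(s): -d/ds[12/(s² + 144)] = -(12)·(-2s)/(s² + 144)² = 24s/(s² + 144)². Then L{10·t·sin(12t)} = 10·24s/(s² + 144)² = 240s/(s² + 144)²

Final answer: 240s/(s² + 144)²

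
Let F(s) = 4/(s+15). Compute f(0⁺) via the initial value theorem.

f(0⁺) = lim_{s→∞} s·4/(s+15) = lim_{s→∞} 4s/(s+15) = 4

Final answer: 4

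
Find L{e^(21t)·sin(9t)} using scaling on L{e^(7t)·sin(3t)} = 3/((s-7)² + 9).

Scaling with a=3: L{e^(21t)·sin(9t)} = (1/3) · 3/((s/3-7)² + 9). Simplifying: 9/((s-21)² + 81)

Final answer: 9/((s-21)² + 81)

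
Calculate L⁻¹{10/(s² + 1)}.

This is the form c·a/(s² + a²) with a = 1, c = 10. L⁻¹ = 10·sin(t)

Final answer: 10·sin(t)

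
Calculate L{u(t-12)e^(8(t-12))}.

u(t-a)f(t-a) with f(t)=e^(8t). L{e^(8t)} = 1/(s-8). By time shift: e^(-12s)/(s-8)

Final answer: e^(-12s)/(s-8)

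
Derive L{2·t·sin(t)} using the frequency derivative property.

L{sin(t)} = 1/(s² + 1). By L{t·f(t)} = -F'(s): -d/ds[1/(s² + 1)] = -(1)·(-2s)/(s² + 1)² = 2s/(s² + 1)². Then L{2·t·sin(t)} = 2·2s/(s² + 1)² = 4s/(s² + 1)²

Final answer: 4s/(s² + 1)²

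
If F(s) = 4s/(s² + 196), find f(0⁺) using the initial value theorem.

f(0⁺) = lim_{s→∞} s·4s/(s² + 196) = lim_{s→∞} 4s²/(s² + 196) = 4

Final answer: 4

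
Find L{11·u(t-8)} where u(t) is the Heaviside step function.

L{u(t-a)} = e^(-as)/s. Here a=8, so L{u(t-8)} = e^(-8s)/s, and L{11·u(t-8)} = 11·e^(-8s)/s

Final answer: 11·e^(-8s)/s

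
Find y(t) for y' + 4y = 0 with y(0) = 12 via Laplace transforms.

L{y'} + 4L{y} = 0. sY - 12 + 4Y = 0. Y(s+4) = 12. Y = 12/(s+4)

Final answer: y(t) = 12e^(-4t)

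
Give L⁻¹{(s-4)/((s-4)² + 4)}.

Using frequency shift: L⁻¹{(s-a)/((s-a)² + b²)} = e^(at)cos(bt). Here a=4, b=2

Final answer: e^(4t)·cos(2t)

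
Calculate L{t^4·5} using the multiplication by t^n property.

L{5} = 5/s. d^1/ds^1[1/s] = -1/s². d^2/ds^2[1/s] = 2/s^3. d^3/ds^3[1/s] = -6/s^4. d^4/ds^4[1/s] = 24/s^5. So L{t^4} = (-1)^{4}·24/s^5 = 24/s^5. Then L{t^4·5} = 5·24/s^5 = 120/s^5

Final answer: 120/s^5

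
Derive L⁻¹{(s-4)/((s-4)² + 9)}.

Using frequency shift: L⁻¹{(s-a)/((s-a)² + b²)} = e^(at)cos(bt). Here a=4, b=3

Final answer: e^(4t)·cos(3t)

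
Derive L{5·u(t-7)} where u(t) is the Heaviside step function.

L{u(t-a)} = e^(-as)/s. Here a=7, so L{u(t-7)} = e^(-7s)/s, and L{5·u(t-7)} = 5·e^(-7s)/s

Final answer: 5·e^(-7s)/s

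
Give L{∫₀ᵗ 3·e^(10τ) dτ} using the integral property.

L{∫₀ᵗ f(τ)dτ} = F(s)/s with F(s) = 3/(s-10), so L{∫₀ᵗ 3·e^(10τ) dτ} = 3/(s(s-10))

Final answer: 3/(s(s-10))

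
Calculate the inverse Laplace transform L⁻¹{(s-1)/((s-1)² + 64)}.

Using frequency shift, L⁻¹{(s-1)/((s-1)² + 64)} = e^t·cos(8t)

Final answer: e^t·cos(8t)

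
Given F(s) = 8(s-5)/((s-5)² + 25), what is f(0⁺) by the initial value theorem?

f(0⁺) = lim_{s→∞} sF(s) = lim_{s→∞} 8s(s-5)/((s-5)² + 25) = 8

Final answer: 8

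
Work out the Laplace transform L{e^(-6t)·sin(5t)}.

L{e^(at)·sin(ωt)} = ω/((s-a)² + ω²), so L{e^(-6t)·sin(5t)} = 5/((s+6)² + 25)

Final answer: 5/((s+6)² + 25)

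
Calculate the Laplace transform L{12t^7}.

L{12t^7} = 12 · L{t^7} = 12 · 5040/s^8 = 60480/s^8

Final answer: 60480/s^8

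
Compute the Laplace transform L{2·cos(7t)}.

L{cos(ωt)} = s/(s² + ω²), so L{cos(7t)} = s/(s² + 49). Then L{2·cos(7t)} = 2·s/(s² + 49) = 2s/(s² + 49)

Final answer: 2s/(s² + 49)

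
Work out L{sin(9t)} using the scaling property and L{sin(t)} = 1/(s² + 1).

Using L{f(at)} = (1/a)F(s/a) with a=9: L{sin(9t)} = (1/9) · 1/((s/9)² + 1) = (1/9) · 1·81/(s² + 81) = 9/(s² + 81)

Final answer: 9/(s² + 81)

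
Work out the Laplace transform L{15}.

L{15} = 15 · L{1} = 15/s

Final answer: 15/s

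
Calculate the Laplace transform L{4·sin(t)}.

L{sin(ωt)} = ω/(s² + ω²), so L{sin(t)} = 1/(s² + 1). Then L{4·sin(t)} = 4·1/(s² + 1) = 4/(s² + 1)

Final answer: 4/(s² + 1)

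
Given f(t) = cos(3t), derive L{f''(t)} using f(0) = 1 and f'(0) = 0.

F(s) = s/(s² + 9). L{f''(t)} = s²F(s) - sf(0) - f'(0) = s³/(s² + 9) - s = (s³ - s(s² + 9))/(s² + 9) = -9s/(s² + 9)

Final answer: -9s/(s² + 9)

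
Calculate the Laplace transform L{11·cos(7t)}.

L{cos(ωt)} = s/(s² + ω²), so L{cos(7t)} = s/(s² + 49). Then L{11·cos(7t)} = 11·s/(s² + 49) = 11s/(s² + 49)

Final answer: 11s/(s² + 49)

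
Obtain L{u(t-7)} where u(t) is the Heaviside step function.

L{u(t-a)} = e^(-as)/s. Here a=7, so L{u(t-7)} = e^(-7s)/s

Final answer: e^(-7s)/s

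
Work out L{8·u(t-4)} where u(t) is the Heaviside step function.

L{u(t-a)} = e^(-as)/s. Here a=4, so L{u(t-4)} = e^(-4s)/s, and L{8·u(t-4)} = 8·e^(-4s)/s

Final answer: 8·e^(-4s)/s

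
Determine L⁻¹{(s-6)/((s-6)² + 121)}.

Using frequency shift: L⁻¹{(s-a)/((s-a)² + b²)} = e^(at)cos(bt). Here a=6, b=11

Final answer: e^(6t)·cos(11t)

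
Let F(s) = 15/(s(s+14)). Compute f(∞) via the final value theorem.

f(∞) = lim_{s→0} s·15/(s(s+14)) = lim_{s→0} 15/(s+14) = 15/14 = 15/14

Final answer: 15/14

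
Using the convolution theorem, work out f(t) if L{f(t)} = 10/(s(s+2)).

10/(s(s+2)) = (10/s)·(1/(s+2)) = L{10}·L{e^(-2t)}. By convolution, f(t) = 10*e^(-2t) = ∫₀ᵗ 10·e^(-2τ) dτ = 10·(1 - e^(-2t))/2

Final answer: 10·(1 - e^(-2t))/2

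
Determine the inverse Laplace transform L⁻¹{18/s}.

L⁻¹{c/s} = c, so L⁻¹{18/s} = 18

Final answer: 18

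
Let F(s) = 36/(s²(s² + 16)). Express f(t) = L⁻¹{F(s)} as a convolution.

36/(s²(s² + 16)) = (1/s²)·(36/(s² + 16)) = L{t}·L{9·sin(4t)}. So f(t) = t*(9·sin(4t)) = ∫₀ᵗ 9τ·sin(4(t-τ)) dτ

Final answer: ∫₀ᵗ 9τ·sin(4(t-τ)) dτ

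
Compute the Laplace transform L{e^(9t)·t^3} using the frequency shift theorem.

L{e^(at)·t^n} = n!/(s-a)^(n+1), so L{e^(9t)·t^3} = 6/(s-9)^4

Final answer: 6/(s-9)^4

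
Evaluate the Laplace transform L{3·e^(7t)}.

L{e^(at)} = 1/(s-a), so L{e^(7t)} = 1/(s-7). Then L{3·e^(7t)} = 3/(s-7)

Final answer: 3/(s-7)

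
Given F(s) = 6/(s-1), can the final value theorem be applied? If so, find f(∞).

sF(s) = 6s/(s-1) has a pole at s = 1 in the right half-plane. Theorem does NOT apply (unstable system; f(t) = 6·e^t grows without bound).

Final answer: Not applicable (unstable)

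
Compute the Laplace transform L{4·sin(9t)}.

L{sin(ωt)} = ω/(s² + ω²), so L{sin(9t)} = 9/(s² + 81). Then L{4·sin(9t)} = 4·9/(s² + 81) = 36/(s² + 81)

Final answer: 36/(s² + 81)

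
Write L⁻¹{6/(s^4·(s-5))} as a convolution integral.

6/(s^4·(s-5)) = (6/s^4)·(1/(s-5)) = L{t^3}·L{e^(5t)}. So f(t) = t^3*e^(5t) = ∫₀ᵗ τ^3·e^(5(t-τ)) dτ

Final answer: ∫₀ᵗ τ^3·e^(5(t-τ)) dτ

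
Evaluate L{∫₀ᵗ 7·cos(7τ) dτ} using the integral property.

L{∫₀ᵗ f(τ)dτ} = F(s)/s with F(s) = 7s/(s² + 49), so the result is (7s/(s² + 49))/s = 7/(s² + 49)

Final answer: 7/(s² + 49)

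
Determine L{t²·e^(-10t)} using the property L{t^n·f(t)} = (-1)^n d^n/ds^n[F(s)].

L{e^(-10t)} = 1/(s+10). d/ds[1/(s+10)] = -1/(s+10)². d²/ds²[1/(s+10)] = 2/(s+10)³. So L{t²·e^(-10t)} = (-1)² · 2/(s+10)³ = 2/(s+10)³

Final answer: 2/(s+10)³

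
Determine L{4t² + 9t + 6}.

L{4t² + 9t + 6} = 4·2/s³ + 9/s² + 6/s = 8/s³ + 9/s² + 6/s

Final answer: 8/s³ + 9/s² + 6/s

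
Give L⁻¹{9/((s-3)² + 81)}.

Form: b/((s-a)² + b²) → e^(at)sin(bt). With a=3, b=9

Final answer: e^(3t)·sin(9t)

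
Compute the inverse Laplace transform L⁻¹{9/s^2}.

L⁻¹{n!/s^(n+1)} = t^n with n=1. So L⁻¹{1/s^2} = t, and L⁻¹{9/s^2} = (9/1)·t = 9·t

Final answer: 9·t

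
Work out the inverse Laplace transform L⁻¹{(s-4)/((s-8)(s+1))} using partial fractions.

Using partial fractions, f(t) = (4e^(8t) + 5e^(-t))/9

Final answer: (4e^(8t) + 5e^(-t))/9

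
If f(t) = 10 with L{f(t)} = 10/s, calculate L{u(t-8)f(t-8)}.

Time shift theorem: L{u(t-a)f(t-a)} = e^(-as)F(s). Here a=8, F(s) = 10/s, so L{u(t-8)f(t-8)} = e^(-8s)·10/s

Final answer: e^(-8s)·10/s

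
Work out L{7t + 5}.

L{7t + 5} = 7·L{t} + 5·L{1} = 7/s² + 5/s

Final answer: 7/s² + 5/s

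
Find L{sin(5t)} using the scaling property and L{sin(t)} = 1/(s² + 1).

Using L{f(at)} = (1/a)F(s/a) with a=5: L{sin(5t)} = (1/5) · 1/((s/5)² + 1) = (1/5) · 1·25/(s² + 25) = 5/(s² + 25)

Final answer: 5/(s² + 25)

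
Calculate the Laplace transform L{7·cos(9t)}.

L{cos(ωt)} = s/(s² + ω²), so L{cos(9t)} = s/(s² + 81). Then L{7·cos(9t)} = 7·s/(s² + 81) = 7s/(s² + 81)

Final answer: 7s/(s² + 81)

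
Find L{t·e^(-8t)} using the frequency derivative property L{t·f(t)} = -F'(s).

L{e^(-8t)} = 1/(s+8). By frequency derivative: L{t·e^(-8t)} = -d/ds[1/(s+8)] = -(-1)/(s+8)² = 1/(s+8)²

Final answer: 1/(s+8)²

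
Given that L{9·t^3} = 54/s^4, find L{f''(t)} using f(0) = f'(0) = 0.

L{f''(t)} = s²F(s) - sf(0) - f'(0) = s²·54/s^4 - 0 - 0 = 54/s^2

Final answer: 54/s^2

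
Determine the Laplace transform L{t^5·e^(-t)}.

L{t^n·e^(at)} = n!/(s-a)^(n+1), so L{t^5·e^(-t)} = 120/(s+1)^6

Final answer: 120/(s+1)^6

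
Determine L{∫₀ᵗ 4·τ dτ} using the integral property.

L{∫₀ᵗ f(τ)dτ} = F(s)/s with f(t) = 4t. F(s) = 4/s^2, so L{∫₀ᵗ 4·τ dτ} = (4/s^2)/s = 4/s^3. (Check: ∫₀ᵗ 4·τ dτ = 4t^2/2.)

Final answer: 4/s^3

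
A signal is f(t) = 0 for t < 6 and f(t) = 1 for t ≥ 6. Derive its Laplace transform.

f(t) = u(t-6). L{u(t-6)} = e^(-6s)/s, so L{f(t)} = e^(-6s)/s

Final answer: e^(-6s)/s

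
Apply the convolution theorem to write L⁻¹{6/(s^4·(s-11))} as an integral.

6/(s^4·(s-11)) = (6/s^4)·(1/(s-11)) = L{t^3}·L{e^(11t)}. So f(t) = t^3*e^(11t) = ∫₀ᵗ τ^3·e^(11(t-τ)) dτ

Final answer: ∫₀ᵗ τ^3·e^(11(t-τ)) dτ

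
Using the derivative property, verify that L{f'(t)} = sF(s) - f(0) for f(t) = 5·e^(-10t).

f'(t) = -50e^(-10t). Direct: L{f'(t)} = -50/(s+10). Property: s·5/(s+10) - 5 = (5s - 5(s+10))/(s+10) = -50/(s+10). ✓

Final answer: -50/(s+10)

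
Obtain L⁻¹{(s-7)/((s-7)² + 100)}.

Using frequency shift: L⁻¹{(s-a)/((s-a)² + b²)} = e^(at)cos(bt). Here a=7, b=10

Final answer: e^(7t)·cos(10t)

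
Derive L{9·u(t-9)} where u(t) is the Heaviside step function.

L{u(t-a)} = e^(-as)/s. Here a=9, so L{u(t-9)} = e^(-9s)/s, and L{9·u(t-9)} = 9·e^(-9s)/s

Final answer: 9·e^(-9s)/s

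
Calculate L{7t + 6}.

L{7t + 6} = 7·L{t} + 6·L{1} = 7/s² + 6/s

Final answer: 7/s² + 6/s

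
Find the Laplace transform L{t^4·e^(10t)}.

L{t^n·e^(at)} = n!/(s-a)^(n+1), so L{t^4·e^(10t)} = 24/(s-10)^5

Final answer: 24/(s-10)^5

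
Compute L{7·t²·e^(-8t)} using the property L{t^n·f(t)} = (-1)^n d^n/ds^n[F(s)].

L{e^(-8t)} = 1/(s+8). d/ds[1/(s+8)] = -1/(s+8)². d²/ds²[1/(s+8)] = 2/(s+8)³. So L{t²·e^(-8t)} = (-1)² · 2/(s+8)³ = 2/(s+8)³. Then L{7·t²·e^(-8t)} = 7·2/(s+8)³ = 14/(s+8)³

Final answer: 14/(s+8)³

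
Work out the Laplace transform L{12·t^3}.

L{t^n} = n!/s^(n+1), so L{t^3} = 6/s^4. Then L{12·t^3} = 12·6/s^4 = 72/s^4

Final answer: 72/s^4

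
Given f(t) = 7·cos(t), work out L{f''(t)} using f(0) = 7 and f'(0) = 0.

F(s) = 7s/(s² + 1). L{f''(t)} = s²F(s) - sf(0) - f'(0) = 7s³/(s² + 1) - 7s = (7s³ - 7s(s² + 1))/(s² + 1) = -7s/(s² + 1)

Final answer: -7s/(s² + 1)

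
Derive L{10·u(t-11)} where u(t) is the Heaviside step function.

L{u(t-a)} = e^(-as)/s. Here a=11, so L{u(t-11)} = e^(-11s)/s, and L{10·u(t-11)} = 10·e^(-11s)/s

Final answer: 10·e^(-11s)/s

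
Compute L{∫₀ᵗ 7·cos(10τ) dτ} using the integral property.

L{∫₀ᵗ f(τ)dτ} = F(s)/s with F(s) = 7s/(s² + 100), so the result is (7s/(s² + 100))/s = 7/(s² + 100)

Final answer: 7/(s² + 100)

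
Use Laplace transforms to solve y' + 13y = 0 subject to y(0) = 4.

L{y'} + 13L{y} = 0. sY - 4 + 13Y = 0. Y(s+13) = 4. Y = 4/(s+13)

Final answer: y(t) = 4e^(-13t)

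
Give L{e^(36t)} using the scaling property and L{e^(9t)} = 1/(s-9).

Using L{f(at)} = (1/a)F(s/a) with a=4 and f(t) = e^(9t): L{e^(36t)} = (1/4) · 1/((s/4)-9) = (1/4) · 4/(s-36) = 1/(s-36)

Final answer: 1/(s-36)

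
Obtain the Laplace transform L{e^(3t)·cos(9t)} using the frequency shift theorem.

Frequency shift: L{e^(at)f(t)} = F(s-a). L{e^(3t)·cos(9t)} = (s-3)/((s-3)² + 81)

Final answer: (s-3)/((s-3)² + 81)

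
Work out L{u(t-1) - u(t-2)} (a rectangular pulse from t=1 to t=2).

L{u(t-a)} = e^(-as)/s. L{u(t-1) - u(t-2)} = (e^(-s) - e^(-2s))/s

Final answer: (e^(-s) - e^(-2s))/s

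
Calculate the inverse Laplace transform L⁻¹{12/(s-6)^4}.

L⁻¹{n!/(s-a)^(n+1)} = t^n·e^(at) with n=3, a=6. So L⁻¹{6/(s-6)^4} = t^3·e^(6t), and L⁻¹{12/(s-6)^4} = (12/6)·t^3·e^(6t) = 2·t^3·e^(6t)

Final answer: 2·t^3·e^(6t)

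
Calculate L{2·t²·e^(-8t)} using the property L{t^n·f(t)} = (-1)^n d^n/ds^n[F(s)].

L{e^(-8t)} = 1/(s+8). d/ds[1/(s+8)] = -1/(s+8)². d²/ds²[1/(s+8)] = 2/(s+8)³. So L{t²·e^(-8t)} = (-1)² · 2/(s+8)³ = 2/(s+8)³. Then L{2·t²·e^(-8t)} = 2·2/(s+8)³ = 4/(s+8)³

Final answer: 4/(s+8)³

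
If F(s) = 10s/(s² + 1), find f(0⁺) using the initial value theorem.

f(0⁺) = lim_{s→∞} s·10s/(s² + 1) = lim_{s→∞} 10s²/(s² + 1) = 10

Final answer: 10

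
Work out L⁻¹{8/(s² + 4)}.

This is the form c·a/(s² + a²) with a = 2, c = 4. L⁻¹ = 4·sin(2t)

Final answer: 4·sin(2t)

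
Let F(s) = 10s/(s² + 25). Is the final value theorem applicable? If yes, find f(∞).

The final value theorem requires all poles of sF(s) in the left half-plane. sF(s) = 10s²/(s² + 25) has poles at s = ±5i (imaginary axis). Theorem does NOT apply (oscillatory system).

Final answer: Not applicable (oscillatory)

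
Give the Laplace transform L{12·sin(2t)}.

L{sin(ωt)} = ω/(s² + ω²), so L{sin(2t)} = 2/(s² + 4). Then L{12·sin(2t)} = 12·2/(s² + 4) = 24/(s² + 4)

Final answer: 24/(s² + 4)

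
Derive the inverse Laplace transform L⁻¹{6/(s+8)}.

L⁻¹{1/(s-a)} = e^(at), so L⁻¹{1/(s+8)} = e^(-8t), and L⁻¹{6/(s+8)} = 6·e^(-8t)

Final answer: 6·e^(-8t)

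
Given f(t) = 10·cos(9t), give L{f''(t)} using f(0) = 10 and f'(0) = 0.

F(s) = 10s/(s² + 81). L{f''(t)} = s²F(s) - sf(0) - f'(0) = 10s³/(s² + 81) - 10s = (10s³ - 10s(s² + 81))/(s² + 81) = -810s/(s² + 81)

Final answer: -810s/(s² + 81)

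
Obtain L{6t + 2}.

L{6t + 2} = 6·L{t} + 2·L{1} = 6/s² + 2/s

Final answer: 6/s² + 2/s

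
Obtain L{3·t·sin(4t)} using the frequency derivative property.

L{sin(4t)} = 4/(s² + 16). By L{t·f(t)} = -F'(s): -d/ds[4/(s² + 16)] = -(4)·(-2s)/(s² + 16)² = 8s/(s² + 16)². Then L{3·t·sin(4t)} = 3·8s/(s² + 16)² = 24s/(s² + 16)²

Final answer: 24s/(s² + 16)²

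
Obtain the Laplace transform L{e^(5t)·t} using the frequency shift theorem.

L{e^(at)·t^n} = n!/(s-a)^(n+1), so L{e^(5t)·t} = 1/(s-5)^2

Final answer: 1/(s-5)^2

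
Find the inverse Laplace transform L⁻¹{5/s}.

L⁻¹{c/s} = c, so L⁻¹{5/s} = 5

Final answer: 5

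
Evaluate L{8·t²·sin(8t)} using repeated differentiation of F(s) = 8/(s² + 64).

F(s) = 8/(s² + 64). F'(s) = -16s/(s² + 64)². F''(s) = -16(64 - 3s²)/(s² + 64)³ = (48s² - 1024)/(s² + 64)³. So L{t²·sin(8t)} = (-1)² F''(s) = (48s² - 1024)/(s² + 64)³. Then L{8·t²·sin(8t)} = 8·(48s² - 1024)/(s² + 64)³ = (384s² - 8192)/(s² + 64)³

Final answer: (384s² - 8192)/(s² + 64)³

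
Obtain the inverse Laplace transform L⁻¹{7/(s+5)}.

L⁻¹{1/(s-a)} = e^(at), so L⁻¹{1/(s+5)} = e^(-5t), and L⁻¹{7/(s+5)} = 7·e^(-5t)

Final answer: 7·e^(-5t)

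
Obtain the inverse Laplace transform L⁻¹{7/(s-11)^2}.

L⁻¹{n!/(s-a)^(n+1)} = t^n·e^(at) with n=1, a=11. So L⁻¹{1/(s-11)^2} = t·e^(11t), and L⁻¹{7/(s-11)^2} = (7/1)·t·e^(11t) = 7·t·e^(11t)

Final answer: 7·t·e^(11t)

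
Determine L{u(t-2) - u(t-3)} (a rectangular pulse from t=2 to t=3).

L{u(t-a)} = e^(-as)/s. L{u(t-2) - u(t-3)} = (e^(-2s) - e^(-3s))/s

Final answer: (e^(-2s) - e^(-3s))/s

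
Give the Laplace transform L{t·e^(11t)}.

L{t^n·e^(at)} = n!/(s-a)^(n+1), so L{t·e^(11t)} = 1/(s-11)^2

Final answer: 1/(s-11)^2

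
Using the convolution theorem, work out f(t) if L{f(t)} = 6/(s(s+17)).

6/(s(s+17)) = (6/s)·(1/(s+17)) = L{6}·L{e^(-17t)}. By convolution, f(t) = 6*e^(-17t) = ∫₀ᵗ 6·e^(-17τ) dτ = 6·(1 - e^(-17t))/17

Final answer: 6·(1 - e^(-17t))/17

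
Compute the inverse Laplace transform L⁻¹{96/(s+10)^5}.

L⁻¹{n!/(s-a)^(n+1)} = t^n·e^(at) with n=4, a=-10. So L⁻¹{24/(s+10)^5} = t^4·e^(-10t), and L⁻¹{96/(s+10)^5} = (96/24)·t^4·e^(-10t) = 4·t^4·e^(-10t)

Final answer: 4·t^4·e^(-10t)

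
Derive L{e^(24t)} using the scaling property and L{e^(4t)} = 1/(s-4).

Using L{f(at)} = (1/a)F(s/a) with a=6 and f(t) = e^(4t): L{e^(24t)} = (1/6) · 1/((s/6)-4) = (1/6) · 6/(s-24) = 1/(s-24)

Final answer: 1/(s-24)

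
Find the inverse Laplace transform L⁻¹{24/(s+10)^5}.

L⁻¹{n!/(s-a)^(n+1)} = t^n·e^(at), so L⁻¹{24/(s+10)^5} = t^4·e^(-10t)

Final answer: t^4·e^(-10t)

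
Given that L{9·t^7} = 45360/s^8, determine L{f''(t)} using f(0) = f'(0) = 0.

L{f''(t)} = s²F(s) - sf(0) - f'(0) = s²·45360/s^8 - 0 - 0 = 45360/s^6

Final answer: 45360/s^6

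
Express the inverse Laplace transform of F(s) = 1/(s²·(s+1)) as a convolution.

1/(s²·(s+1)) = (1/s^2)·(1/(s+1)) = L{t}·L{e^(-t)}. So f(t) = t*e^(-t) = ∫₀ᵗ τ·e^(-(t-τ)) dτ

Final answer: ∫₀ᵗ τ·e^(-(t-τ)) dτ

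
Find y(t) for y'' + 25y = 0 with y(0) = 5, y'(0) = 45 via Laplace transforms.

L{y''} + 25L{y} = 0. s²Y - 5s - 45 + 25Y = 0. Y(s² + 25) = 5s + 45. Y = (5s + 45)/(s² + 25). Inverting: y(t) = 5cos(5t) + 9sin(5t)

Final answer: y(t) = 5cos(5t) + 9sin(5t)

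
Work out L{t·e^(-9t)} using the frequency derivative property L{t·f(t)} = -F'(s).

L{e^(-9t)} = 1/(s+9). By frequency derivative: L{t·e^(-9t)} = -d/ds[1/(s+9)] = -(-1)/(s+9)² = 1/(s+9)²

Final answer: 1/(s+9)²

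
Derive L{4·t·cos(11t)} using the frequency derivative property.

L{cos(11t)} = s/(s² + 121). Derivative: d/ds[s/(s² + 121)] = [(s² + 121) - s·2s]/(s² + 121)² = (121 - s²)/(s² + 121)². So L{t·cos(11t)} = -F'(s) = (s² - 121)/(s² + 121)². Then L{4·t·cos(11t)} = 4·(s² - 121)/(s² + 121)²

Final answer: 4·(s² - 121)/(s² + 121)²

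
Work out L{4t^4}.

L{t^n} = n!/s^(n+1). So L{4t^4} = 4·4!/s^5 = 96/s^5

Final answer: 96/s^5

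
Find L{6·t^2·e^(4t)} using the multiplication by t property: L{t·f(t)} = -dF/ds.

Using L{t^n·e^(at)} = n!/(s-a)^(n+1), L{t^2·e^(4t)} = 2/(s-4)^3, so L{6·t^2·e^(4t)} = 6·2/(s-4)^3 = 12/(s-4)^3

Final answer: 12/(s-4)^3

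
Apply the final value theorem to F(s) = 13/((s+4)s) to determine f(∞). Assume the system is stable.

f(∞) = lim_{s→0} sF(s) = lim_{s→0} 13/(s+4) = 13/4

Final answer: 13/4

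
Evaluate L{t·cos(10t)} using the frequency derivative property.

L{cos(10t)} = s/(s² + 100). Derivative: d/ds[s/(s² + 100)] = [(s² + 100) - s·2s]/(s² + 100)² = (100 - s²)/(s² + 100)². So L{t·cos(10t)} = -F'(s) = (s² - 100)/(s² + 100)²

Final answer: (s² - 100)/(s² + 100)²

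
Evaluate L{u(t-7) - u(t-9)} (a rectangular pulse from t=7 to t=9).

L{u(t-a)} = e^(-as)/s. L{u(t-7) - u(t-9)} = (e^(-7s) - e^(-9s))/s

Final answer: (e^(-7s) - e^(-9s))/s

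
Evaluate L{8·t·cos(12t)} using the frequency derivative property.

L{cos(12t)} = s/(s² + 144). Derivative: d/ds[s/(s² + 144)] = [(s² + 144) - s·2s]/(s² + 144)² = (144 - s²)/(s² + 144)². So L{t·cos(12t)} = -F'(s) = (s² - 144)/(s² + 144)². Then L{8·t·cos(12t)} = 8·(s² - 144)/(s² + 144)²

Final answer: 8·(s² - 144)/(s² + 144)²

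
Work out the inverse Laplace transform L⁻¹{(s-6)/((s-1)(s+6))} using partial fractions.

Using partial fractions, f(t) = (-5e^t + 12e^(-6t))/7

Final answer: (-5e^t + 12e^(-6t))/7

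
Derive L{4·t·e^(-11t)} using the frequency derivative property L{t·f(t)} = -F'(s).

L{e^(-11t)} = 1/(s+11). By frequency derivative: L{t·e^(-11t)} = -d/ds[1/(s+11)] = -(-1)/(s+11)² = 1/(s+11)². Then L{4·t·e^(-11t)} = 4·1/(s+11)² = 4/(s+11)²

Final answer: 4/(s+11)²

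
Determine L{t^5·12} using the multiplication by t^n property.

L{12} = 12/s. d^1/ds^1[1/s] = -1/s². d^2/ds^2[1/s] = 2/s^3. d^3/ds^3[1/s] = -6/s^4. d^4/ds^4[1/s] = 24/s^5. d^5/ds^5[1/s] = -120/s^6. So L{t^5} = (-1)^{5}·-120/s^6 = 120/s^6. Then L{t^5·12} = 12·120/s^6 = 1440/s^6

Final answer: 1440/s^6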